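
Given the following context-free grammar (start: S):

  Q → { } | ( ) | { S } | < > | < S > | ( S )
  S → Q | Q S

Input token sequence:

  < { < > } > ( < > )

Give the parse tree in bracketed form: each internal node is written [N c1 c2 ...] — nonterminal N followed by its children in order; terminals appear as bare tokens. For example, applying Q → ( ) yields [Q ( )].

S
Q S
< S > S
< Q > S
< { S } > S
< { Q } > S
< { < > } > S
< { < > } > Q
< { < > } > ( S )
< { < > } > ( Q )
< { < > } > ( < > )

[S [Q < [S [Q { [S [Q < >]] }]] >] [S [Q ( [S [Q < >]] )]]]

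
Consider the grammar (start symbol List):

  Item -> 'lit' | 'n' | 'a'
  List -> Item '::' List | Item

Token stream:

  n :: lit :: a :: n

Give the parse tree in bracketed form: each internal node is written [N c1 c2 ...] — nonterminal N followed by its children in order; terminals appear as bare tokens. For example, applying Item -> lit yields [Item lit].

[List [Item n] :: [List [Item lit] :: [List [Item a] :: [List [Item n]]]]]

List
Item :: List
n :: List
n :: Item :: List
n :: lit :: List
n :: lit :: Item :: List
n :: lit :: a :: List
n :: lit :: a :: Item
n :: lit :: a :: n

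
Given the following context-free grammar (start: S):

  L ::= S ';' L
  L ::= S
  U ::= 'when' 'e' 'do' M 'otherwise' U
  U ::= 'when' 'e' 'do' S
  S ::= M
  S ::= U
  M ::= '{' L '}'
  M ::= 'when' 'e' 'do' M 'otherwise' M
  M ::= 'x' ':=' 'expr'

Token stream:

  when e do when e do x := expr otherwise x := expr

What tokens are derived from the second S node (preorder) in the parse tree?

[S [U when e do [S [M when e do [M x := expr] otherwise [M x := expr]]]]]

when e do x := expr otherwise x := expr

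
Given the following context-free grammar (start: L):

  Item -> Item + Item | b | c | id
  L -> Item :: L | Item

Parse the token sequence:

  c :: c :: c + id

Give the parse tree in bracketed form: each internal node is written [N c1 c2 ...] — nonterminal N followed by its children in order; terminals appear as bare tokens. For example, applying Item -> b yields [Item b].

L
Item :: L
c :: L
c :: Item :: L
c :: c :: L
c :: c :: Item
c :: c :: Item + Item
c :: c :: c + Item
c :: c :: c + id

[L [Item c] :: [L [Item c] :: [L [Item [Item c] + [Item id]]]]]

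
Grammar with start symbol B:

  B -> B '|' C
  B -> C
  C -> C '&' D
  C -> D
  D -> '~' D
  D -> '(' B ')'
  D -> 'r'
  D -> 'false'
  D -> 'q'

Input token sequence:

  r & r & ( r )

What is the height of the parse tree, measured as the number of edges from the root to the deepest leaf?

[B [C [C [C [D r]] & [D r]] & [D ( [B [C [D r]]] )]]]

6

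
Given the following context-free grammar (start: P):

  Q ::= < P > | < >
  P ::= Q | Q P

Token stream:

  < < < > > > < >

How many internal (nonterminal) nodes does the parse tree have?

8

[P [Q < [P [Q < [P [Q < >]] >]] >] [P [Q < >]]]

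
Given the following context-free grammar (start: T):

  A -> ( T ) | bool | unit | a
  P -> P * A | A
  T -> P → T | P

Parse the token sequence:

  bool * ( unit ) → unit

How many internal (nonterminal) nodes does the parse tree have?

11

[T [P [P [A bool]] * [A ( [T [P [A unit]]] )]] → [T [P [A unit]]]]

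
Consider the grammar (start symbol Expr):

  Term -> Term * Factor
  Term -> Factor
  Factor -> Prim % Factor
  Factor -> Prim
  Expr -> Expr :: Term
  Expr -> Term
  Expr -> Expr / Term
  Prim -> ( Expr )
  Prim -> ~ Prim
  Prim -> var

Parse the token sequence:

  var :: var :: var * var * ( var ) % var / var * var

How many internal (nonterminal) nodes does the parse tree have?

31

[Expr [Expr [Expr [Expr [Term [Factor [Prim var]]]] :: [Term [Factor [Prim var]]]] :: [Term [Term [Term [Factor [Prim var]]] * [Factor [Prim var]]] * [Factor [Prim ( [Expr [Term [Factor [Prim var]]]] )] % [Factor [Prim var]]]]] / [Term [Term [Factor [Prim var]]] * [Factor [Prim var]]]]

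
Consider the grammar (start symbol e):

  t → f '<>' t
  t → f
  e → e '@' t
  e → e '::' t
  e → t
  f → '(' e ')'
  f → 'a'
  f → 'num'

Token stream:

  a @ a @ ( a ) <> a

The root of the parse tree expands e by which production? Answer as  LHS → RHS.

[e [e [e [t [f a]]] @ [t [f a]]] @ [t [f ( [e [t [f a]]] )] <> [t [f a]]]]

e → e '@' t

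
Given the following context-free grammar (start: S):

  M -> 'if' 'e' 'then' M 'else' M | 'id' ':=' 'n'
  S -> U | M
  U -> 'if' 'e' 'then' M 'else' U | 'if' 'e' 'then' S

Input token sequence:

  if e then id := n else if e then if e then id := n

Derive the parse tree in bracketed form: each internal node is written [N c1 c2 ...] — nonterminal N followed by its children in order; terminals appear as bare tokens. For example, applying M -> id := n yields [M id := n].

S
U
if e then M else U
if e then id := n else U
if e then id := n else if e then S
if e then id := n else if e then U
if e then id := n else if e then if e then S
if e then id := n else if e then if e then M
if e then id := n else if e then if e then id := n

[S [U if e then [M id := n] else [U if e then [S [U if e then [S [M id := n]]]]]]]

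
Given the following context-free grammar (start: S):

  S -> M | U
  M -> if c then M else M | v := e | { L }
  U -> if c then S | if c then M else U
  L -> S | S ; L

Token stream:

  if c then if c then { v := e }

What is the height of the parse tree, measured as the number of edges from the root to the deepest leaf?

[S [U if c then [S [U if c then [S [M { [L [S [M v := e]]] }]]]]]]

9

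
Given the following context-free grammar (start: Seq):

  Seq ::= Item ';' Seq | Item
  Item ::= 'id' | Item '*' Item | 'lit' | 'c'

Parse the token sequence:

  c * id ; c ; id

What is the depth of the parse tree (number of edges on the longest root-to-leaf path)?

4

[Seq [Item [Item c] * [Item id]] ; [Seq [Item c] ; [Seq [Item id]]]]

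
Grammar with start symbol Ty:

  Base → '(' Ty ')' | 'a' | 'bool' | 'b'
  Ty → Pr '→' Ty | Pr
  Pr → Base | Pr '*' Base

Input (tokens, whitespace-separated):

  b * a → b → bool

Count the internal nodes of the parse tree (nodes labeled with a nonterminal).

11

[Ty [Pr [Pr [Base b]] * [Base a]] → [Ty [Pr [Base b]] → [Ty [Pr [Base bool]]]]]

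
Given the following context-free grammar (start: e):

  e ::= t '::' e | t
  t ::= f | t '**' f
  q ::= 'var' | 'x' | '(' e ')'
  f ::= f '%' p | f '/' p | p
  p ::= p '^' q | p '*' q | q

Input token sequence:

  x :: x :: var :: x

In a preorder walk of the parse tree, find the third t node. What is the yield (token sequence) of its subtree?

var

[e [t [f [p [q x]]]] :: [e [t [f [p [q x]]]] :: [e [t [f [p [q var]]]] :: [e [t [f [p [q x]]]]]]]]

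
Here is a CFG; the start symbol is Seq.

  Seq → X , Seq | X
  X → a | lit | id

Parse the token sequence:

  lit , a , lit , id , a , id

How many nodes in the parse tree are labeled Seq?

6

[Seq [X lit] , [Seq [X a] , [Seq [X lit] , [Seq [X id] , [Seq [X a] , [Seq [X id]]]]]]]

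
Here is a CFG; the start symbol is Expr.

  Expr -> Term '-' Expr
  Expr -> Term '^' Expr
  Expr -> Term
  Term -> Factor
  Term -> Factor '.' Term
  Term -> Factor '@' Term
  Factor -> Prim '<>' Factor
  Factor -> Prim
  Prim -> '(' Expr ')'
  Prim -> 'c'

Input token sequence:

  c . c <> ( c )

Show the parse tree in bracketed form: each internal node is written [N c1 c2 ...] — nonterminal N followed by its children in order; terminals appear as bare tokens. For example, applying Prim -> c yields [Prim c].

Expr
Term
Factor . Term
Prim . Term
c . Term
c . Factor
c . Prim <> Factor
c . c <> Factor
c . c <> Prim
c . c <> ( Expr )
c . c <> ( Term )
c . c <> ( Factor )
c . c <> ( Prim )
c . c <> ( c )

[Expr [Term [Factor [Prim c]] . [Term [Factor [Prim c] <> [Factor [Prim ( [Expr [Term [Factor [Prim c]]]] )]]]]]]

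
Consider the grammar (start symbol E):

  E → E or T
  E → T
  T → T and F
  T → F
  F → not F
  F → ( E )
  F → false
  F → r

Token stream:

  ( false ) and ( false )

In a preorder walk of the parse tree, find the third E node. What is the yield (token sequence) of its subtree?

false

[E [T [T [F ( [E [T [F false]]] )]] and [F ( [E [T [F false]]] )]]]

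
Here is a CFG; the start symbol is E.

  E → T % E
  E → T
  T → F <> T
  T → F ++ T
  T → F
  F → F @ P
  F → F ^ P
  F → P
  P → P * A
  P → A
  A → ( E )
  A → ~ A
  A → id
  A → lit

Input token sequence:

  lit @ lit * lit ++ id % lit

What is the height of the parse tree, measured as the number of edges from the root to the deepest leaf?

6

[E [T [F [F [P [A lit]]] @ [P [P [A lit]] * [A lit]]] ++ [T [F [P [A id]]]]] % [E [T [F [P [A lit]]]]]]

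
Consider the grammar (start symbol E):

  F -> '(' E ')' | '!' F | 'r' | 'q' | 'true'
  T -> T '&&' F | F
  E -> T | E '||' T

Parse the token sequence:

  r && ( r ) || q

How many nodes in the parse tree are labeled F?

[E [E [T [T [F r]] && [F ( [E [T [F r]]] )]]] || [T [F q]]]

4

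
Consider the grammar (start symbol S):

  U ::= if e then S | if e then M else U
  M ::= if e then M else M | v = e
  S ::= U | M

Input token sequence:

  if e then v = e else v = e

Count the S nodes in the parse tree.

1

[S [M if e then [M v = e] else [M v = e]]]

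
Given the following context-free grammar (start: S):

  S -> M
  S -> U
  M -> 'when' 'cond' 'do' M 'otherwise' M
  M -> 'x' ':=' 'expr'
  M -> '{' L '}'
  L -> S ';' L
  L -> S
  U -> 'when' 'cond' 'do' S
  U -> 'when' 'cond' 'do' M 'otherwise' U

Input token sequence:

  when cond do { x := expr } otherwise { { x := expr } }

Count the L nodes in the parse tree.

3

[S [M when cond do [M { [L [S [M x := expr]]] }] otherwise [M { [L [S [M { [L [S [M x := expr]]] }]]] }]]]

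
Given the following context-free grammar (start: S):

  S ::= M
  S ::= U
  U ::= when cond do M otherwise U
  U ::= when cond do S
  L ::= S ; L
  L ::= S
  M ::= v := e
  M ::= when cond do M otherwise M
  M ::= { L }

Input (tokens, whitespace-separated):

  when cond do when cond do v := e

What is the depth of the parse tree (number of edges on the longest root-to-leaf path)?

[S [U when cond do [S [U when cond do [S [M v := e]]]]]]

6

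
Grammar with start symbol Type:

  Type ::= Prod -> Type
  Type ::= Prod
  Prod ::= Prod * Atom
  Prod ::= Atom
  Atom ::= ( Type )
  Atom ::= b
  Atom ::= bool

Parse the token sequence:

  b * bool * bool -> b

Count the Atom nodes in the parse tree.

4

[Type [Prod [Prod [Prod [Atom b]] * [Atom bool]] * [Atom bool]] -> [Type [Prod [Atom b]]]]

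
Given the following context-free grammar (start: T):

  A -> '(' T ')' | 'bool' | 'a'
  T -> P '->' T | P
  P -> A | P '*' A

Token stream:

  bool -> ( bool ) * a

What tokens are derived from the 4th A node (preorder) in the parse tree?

a

[T [P [A bool]] -> [T [P [P [A ( [T [P [A bool]]] )]] * [A a]]]]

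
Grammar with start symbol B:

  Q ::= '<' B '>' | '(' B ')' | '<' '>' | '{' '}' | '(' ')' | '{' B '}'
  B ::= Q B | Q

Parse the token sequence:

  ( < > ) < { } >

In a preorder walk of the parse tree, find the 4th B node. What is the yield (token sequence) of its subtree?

[B [Q ( [B [Q < >]] )] [B [Q < [B [Q { }]] >]]]

{ }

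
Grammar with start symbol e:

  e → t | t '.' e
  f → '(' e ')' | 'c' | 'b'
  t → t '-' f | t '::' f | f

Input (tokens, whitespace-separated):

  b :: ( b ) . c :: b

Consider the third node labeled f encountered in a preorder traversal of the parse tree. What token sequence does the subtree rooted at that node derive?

[e [t [t [f b]] :: [f ( [e [t [f b]]] )]] . [e [t [t [f c]] :: [f b]]]]

b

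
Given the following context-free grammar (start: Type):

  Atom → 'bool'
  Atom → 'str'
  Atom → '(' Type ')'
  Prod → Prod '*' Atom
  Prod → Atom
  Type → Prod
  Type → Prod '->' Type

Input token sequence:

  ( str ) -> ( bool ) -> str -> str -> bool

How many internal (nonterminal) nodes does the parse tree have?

[Type [Prod [Atom ( [Type [Prod [Atom str]]] )]] -> [Type [Prod [Atom ( [Type [Prod [Atom bool]]] )]] -> [Type [Prod [Atom str]] -> [Type [Prod [Atom str]] -> [Type [Prod [Atom bool]]]]]]]

21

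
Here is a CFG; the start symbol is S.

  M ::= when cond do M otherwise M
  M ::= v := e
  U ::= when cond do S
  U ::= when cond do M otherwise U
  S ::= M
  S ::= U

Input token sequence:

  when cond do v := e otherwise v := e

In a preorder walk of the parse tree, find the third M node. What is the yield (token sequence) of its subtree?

v := e

[S [M when cond do [M v := e] otherwise [M v := e]]]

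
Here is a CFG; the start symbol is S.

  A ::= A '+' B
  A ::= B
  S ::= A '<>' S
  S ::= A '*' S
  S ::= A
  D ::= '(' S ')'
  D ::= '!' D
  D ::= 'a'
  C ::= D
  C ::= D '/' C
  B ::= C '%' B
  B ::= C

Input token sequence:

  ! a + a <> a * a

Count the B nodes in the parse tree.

[S [A [A [B [C [D ! [D a]]]]] + [B [C [D a]]]] <> [S [A [B [C [D a]]]] * [S [A [B [C [D a]]]]]]]

4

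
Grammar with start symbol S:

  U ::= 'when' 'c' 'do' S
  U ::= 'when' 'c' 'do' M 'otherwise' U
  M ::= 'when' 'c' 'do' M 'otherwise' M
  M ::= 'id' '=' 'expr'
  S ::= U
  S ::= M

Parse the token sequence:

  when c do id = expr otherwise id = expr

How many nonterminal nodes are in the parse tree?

4

[S [M when c do [M id = expr] otherwise [M id = expr]]]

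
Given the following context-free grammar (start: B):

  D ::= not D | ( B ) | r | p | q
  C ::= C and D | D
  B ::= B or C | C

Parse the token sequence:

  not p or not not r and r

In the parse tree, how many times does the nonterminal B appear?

2

[B [B [C [D not [D p]]]] or [C [C [D not [D not [D r]]]] and [D r]]]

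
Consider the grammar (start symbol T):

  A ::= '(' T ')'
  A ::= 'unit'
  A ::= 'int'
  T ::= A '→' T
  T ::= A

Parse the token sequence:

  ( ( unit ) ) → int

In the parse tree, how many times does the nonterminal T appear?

[T [A ( [T [A ( [T [A unit]] )]] )] → [T [A int]]]

4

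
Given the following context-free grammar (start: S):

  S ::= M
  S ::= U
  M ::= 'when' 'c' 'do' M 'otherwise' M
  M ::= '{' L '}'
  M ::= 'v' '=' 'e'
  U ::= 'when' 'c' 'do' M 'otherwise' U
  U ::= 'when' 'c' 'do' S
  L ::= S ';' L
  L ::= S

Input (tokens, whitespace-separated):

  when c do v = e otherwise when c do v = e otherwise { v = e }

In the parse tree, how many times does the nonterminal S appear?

[S [M when c do [M v = e] otherwise [M when c do [M v = e] otherwise [M { [L [S [M v = e]]] }]]]]

2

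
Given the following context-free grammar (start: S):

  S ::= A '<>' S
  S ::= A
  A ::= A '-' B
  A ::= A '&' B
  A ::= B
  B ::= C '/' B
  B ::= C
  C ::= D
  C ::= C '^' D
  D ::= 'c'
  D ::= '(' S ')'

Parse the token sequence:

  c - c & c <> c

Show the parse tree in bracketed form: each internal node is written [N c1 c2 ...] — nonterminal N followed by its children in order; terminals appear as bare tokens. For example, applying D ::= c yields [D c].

[S [A [A [A [B [C [D c]]]] - [B [C [D c]]]] & [B [C [D c]]]] <> [S [A [B [C [D c]]]]]]

S
A <> S
A & B <> S
A - B & B <> S
B - B & B <> S
C - B & B <> S
D - B & B <> S
c - B & B <> S
c - C & B <> S
c - D & B <> S
c - c & B <> S
c - c & C <> S
c - c & D <> S
c - c & c <> S
c - c & c <> A
c - c & c <> B
c - c & c <> C
c - c & c <> D
c - c & c <> c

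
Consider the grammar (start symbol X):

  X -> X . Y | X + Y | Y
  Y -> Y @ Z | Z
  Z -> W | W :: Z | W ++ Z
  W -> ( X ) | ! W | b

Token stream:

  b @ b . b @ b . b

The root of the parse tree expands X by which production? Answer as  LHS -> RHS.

X -> X . Y

[X [X [X [Y [Y [Z [W b]]] @ [Z [W b]]]] . [Y [Y [Z [W b]]] @ [Z [W b]]]] . [Y [Z [W b]]]]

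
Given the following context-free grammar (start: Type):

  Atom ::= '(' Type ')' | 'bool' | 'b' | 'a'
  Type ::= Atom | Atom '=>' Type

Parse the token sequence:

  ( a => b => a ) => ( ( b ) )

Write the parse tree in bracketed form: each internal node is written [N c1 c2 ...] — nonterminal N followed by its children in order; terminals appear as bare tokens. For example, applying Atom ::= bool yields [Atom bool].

[Type [Atom ( [Type [Atom a] => [Type [Atom b] => [Type [Atom a]]]] )] => [Type [Atom ( [Type [Atom ( [Type [Atom b]] )]] )]]]

Type
Atom => Type
( Type ) => Type
( Atom => Type ) => Type
( a => Type ) => Type
( a => Atom => Type ) => Type
( a => b => Type ) => Type
( a => b => Atom ) => Type
( a => b => a ) => Type
( a => b => a ) => Atom
( a => b => a ) => ( Type )
( a => b => a ) => ( Atom )
( a => b => a ) => ( ( Type ) )
( a => b => a ) => ( ( Atom ) )
( a => b => a ) => ( ( b ) )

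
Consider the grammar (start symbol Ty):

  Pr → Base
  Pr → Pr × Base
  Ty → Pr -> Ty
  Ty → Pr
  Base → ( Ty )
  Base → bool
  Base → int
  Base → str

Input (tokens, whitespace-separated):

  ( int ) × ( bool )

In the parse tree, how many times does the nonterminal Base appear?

[Ty [Pr [Pr [Base ( [Ty [Pr [Base int]]] )]] × [Base ( [Ty [Pr [Base bool]]] )]]]

4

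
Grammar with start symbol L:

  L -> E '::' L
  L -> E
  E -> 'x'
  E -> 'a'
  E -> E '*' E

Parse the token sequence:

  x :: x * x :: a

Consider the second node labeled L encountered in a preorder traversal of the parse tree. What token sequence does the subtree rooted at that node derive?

x * x :: a

[L [E x] :: [L [E [E x] * [E x]] :: [L [E a]]]]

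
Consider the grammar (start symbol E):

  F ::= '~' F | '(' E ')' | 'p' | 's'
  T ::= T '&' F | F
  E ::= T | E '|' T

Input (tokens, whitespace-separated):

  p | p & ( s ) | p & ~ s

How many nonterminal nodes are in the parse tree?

17

[E [E [E [T [F p]]] | [T [T [F p]] & [F ( [E [T [F s]]] )]]] | [T [T [F p]] & [F ~ [F s]]]]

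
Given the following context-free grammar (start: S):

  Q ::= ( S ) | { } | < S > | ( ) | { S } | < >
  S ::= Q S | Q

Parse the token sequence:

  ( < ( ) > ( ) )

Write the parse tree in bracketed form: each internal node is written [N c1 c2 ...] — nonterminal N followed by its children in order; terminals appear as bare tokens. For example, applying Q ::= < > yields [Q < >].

S
Q
( S )
( Q S )
( < S > S )
( < Q > S )
( < ( ) > S )
( < ( ) > Q )
( < ( ) > ( ) )

[S [Q ( [S [Q < [S [Q ( )]] >] [S [Q ( )]]] )]]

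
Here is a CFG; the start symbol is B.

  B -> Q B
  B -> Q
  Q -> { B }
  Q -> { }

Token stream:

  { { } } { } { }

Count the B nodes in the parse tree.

4

[B [Q { [B [Q { }]] }] [B [Q { }] [B [Q { }]]]]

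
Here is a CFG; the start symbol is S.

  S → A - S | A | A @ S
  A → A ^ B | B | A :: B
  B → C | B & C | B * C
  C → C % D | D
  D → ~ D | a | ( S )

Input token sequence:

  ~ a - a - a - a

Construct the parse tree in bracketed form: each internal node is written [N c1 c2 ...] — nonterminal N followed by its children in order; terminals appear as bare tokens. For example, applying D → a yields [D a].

S
A - S
B - S
C - S
D - S
~ D - S
~ a - S
~ a - A - S
~ a - B - S
~ a - C - S
~ a - D - S
~ a - a - S
~ a - a - A - S
~ a - a - B - S
~ a - a - C - S
~ a - a - D - S
~ a - a - a - S
~ a - a - a - A
~ a - a - a - B
~ a - a - a - C
~ a - a - a - D
~ a - a - a - a

[S [A [B [C [D ~ [D a]]]]] - [S [A [B [C [D a]]]] - [S [A [B [C [D a]]]] - [S [A [B [C [D a]]]]]]]]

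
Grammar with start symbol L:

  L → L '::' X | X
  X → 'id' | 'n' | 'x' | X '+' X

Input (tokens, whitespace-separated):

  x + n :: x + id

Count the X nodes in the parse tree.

[L [L [X [X x] + [X n]]] :: [X [X x] + [X id]]]

6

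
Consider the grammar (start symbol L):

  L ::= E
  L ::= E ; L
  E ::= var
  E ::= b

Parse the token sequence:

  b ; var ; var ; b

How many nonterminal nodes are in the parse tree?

8

[L [E b] ; [L [E var] ; [L [E var] ; [L [E b]]]]]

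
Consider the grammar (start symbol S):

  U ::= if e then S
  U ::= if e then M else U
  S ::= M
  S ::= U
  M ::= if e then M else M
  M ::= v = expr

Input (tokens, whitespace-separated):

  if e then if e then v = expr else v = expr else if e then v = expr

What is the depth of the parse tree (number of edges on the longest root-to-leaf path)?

5

[S [U if e then [M if e then [M v = expr] else [M v = expr]] else [U if e then [S [M v = expr]]]]]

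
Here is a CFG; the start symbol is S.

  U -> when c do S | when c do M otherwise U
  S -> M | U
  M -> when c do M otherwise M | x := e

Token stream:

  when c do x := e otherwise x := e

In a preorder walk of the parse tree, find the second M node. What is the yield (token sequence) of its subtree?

[S [M when c do [M x := e] otherwise [M x := e]]]

x := e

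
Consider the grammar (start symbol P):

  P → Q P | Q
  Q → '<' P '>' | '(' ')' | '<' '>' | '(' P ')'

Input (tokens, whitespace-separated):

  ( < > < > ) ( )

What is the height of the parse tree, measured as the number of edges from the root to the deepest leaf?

5

[P [Q ( [P [Q < >] [P [Q < >]]] )] [P [Q ( )]]]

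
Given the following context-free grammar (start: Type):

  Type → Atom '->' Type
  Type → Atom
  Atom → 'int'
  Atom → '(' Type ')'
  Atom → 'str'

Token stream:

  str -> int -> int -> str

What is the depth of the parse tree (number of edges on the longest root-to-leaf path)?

[Type [Atom str] -> [Type [Atom int] -> [Type [Atom int] -> [Type [Atom str]]]]]

5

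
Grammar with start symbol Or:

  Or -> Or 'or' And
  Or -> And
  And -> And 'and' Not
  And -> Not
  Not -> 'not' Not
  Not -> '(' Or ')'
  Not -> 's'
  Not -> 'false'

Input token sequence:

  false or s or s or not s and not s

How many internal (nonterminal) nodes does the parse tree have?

16

[Or [Or [Or [Or [And [Not false]]] or [And [Not s]]] or [And [Not s]]] or [And [And [Not not [Not s]]] and [Not not [Not s]]]]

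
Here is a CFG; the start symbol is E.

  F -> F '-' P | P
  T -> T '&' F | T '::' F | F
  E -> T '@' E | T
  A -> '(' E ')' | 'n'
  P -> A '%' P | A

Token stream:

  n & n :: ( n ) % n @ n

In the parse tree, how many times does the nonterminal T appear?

5

[E [T [T [T [F [P [A n]]]] & [F [P [A n]]]] :: [F [P [A ( [E [T [F [P [A n]]]]] )] % [P [A n]]]]] @ [E [T [F [P [A n]]]]]]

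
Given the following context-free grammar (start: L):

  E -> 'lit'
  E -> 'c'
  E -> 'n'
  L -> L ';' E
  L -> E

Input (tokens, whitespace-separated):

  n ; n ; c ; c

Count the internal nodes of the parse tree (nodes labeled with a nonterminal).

8

[L [L [L [L [E n]] ; [E n]] ; [E c]] ; [E c]]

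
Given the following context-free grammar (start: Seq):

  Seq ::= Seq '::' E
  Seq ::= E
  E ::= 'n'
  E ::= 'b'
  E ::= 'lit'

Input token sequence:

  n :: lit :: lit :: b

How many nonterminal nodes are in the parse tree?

[Seq [Seq [Seq [Seq [E n]] :: [E lit]] :: [E lit]] :: [E b]]

8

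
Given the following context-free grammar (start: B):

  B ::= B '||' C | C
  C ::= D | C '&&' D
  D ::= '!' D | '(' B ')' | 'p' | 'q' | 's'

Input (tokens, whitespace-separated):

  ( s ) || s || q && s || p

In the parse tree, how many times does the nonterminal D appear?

6

[B [B [B [B [C [D ( [B [C [D s]]] )]]] || [C [D s]]] || [C [C [D q]] && [D s]]] || [C [D p]]]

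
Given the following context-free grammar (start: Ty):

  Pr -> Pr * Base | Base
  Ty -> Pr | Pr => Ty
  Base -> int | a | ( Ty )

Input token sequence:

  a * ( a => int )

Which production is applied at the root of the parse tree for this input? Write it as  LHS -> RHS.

Ty -> Pr

[Ty [Pr [Pr [Base a]] * [Base ( [Ty [Pr [Base a]] => [Ty [Pr [Base int]]]] )]]]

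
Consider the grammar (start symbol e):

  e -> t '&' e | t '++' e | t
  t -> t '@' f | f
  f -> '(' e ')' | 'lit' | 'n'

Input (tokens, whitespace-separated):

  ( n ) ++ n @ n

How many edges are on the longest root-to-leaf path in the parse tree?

[e [t [f ( [e [t [f n]]] )]] ++ [e [t [t [f n]] @ [f n]]]]

6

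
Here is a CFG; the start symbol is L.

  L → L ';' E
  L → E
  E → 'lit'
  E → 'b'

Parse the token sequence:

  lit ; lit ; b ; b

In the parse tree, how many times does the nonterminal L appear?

[L [L [L [L [E lit]] ; [E lit]] ; [E b]] ; [E b]]

4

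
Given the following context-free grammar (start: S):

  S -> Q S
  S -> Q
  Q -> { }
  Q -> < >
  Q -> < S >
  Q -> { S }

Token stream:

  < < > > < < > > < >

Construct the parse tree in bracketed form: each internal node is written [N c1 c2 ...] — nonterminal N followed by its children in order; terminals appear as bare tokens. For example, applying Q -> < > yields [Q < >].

[S [Q < [S [Q < >]] >] [S [Q < [S [Q < >]] >] [S [Q < >]]]]

S
Q S
< S > S
< Q > S
< < > > S
< < > > Q S
< < > > < S > S
< < > > < Q > S
< < > > < < > > S
< < > > < < > > Q
< < > > < < > > < >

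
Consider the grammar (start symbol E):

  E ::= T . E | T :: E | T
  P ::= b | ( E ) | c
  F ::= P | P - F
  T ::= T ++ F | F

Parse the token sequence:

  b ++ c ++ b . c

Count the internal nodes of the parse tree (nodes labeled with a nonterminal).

14

[E [T [T [T [F [P b]]] ++ [F [P c]]] ++ [F [P b]]] . [E [T [F [P c]]]]]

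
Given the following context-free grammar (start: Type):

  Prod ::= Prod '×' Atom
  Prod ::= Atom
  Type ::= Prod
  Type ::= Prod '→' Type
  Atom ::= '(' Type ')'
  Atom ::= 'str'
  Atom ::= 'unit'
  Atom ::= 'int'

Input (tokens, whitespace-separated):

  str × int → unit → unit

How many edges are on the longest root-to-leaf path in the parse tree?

5

[Type [Prod [Prod [Atom str]] × [Atom int]] → [Type [Prod [Atom unit]] → [Type [Prod [Atom unit]]]]]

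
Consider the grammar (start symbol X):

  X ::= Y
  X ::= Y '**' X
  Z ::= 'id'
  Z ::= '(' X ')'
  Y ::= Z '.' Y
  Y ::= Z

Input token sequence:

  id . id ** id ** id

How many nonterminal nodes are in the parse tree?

[X [Y [Z id] . [Y [Z id]]] ** [X [Y [Z id]] ** [X [Y [Z id]]]]]

11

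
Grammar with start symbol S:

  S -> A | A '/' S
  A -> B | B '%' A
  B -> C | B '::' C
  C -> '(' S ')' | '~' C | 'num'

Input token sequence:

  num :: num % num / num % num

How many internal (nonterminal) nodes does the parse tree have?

[S [A [B [B [C num]] :: [C num]] % [A [B [C num]]]] / [S [A [B [C num]] % [A [B [C num]]]]]]

16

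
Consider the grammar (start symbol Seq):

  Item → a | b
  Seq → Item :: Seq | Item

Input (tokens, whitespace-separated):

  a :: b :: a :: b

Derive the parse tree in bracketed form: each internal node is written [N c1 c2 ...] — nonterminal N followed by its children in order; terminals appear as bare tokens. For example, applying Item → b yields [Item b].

[Seq [Item a] :: [Seq [Item b] :: [Seq [Item a] :: [Seq [Item b]]]]]

Seq
Item :: Seq
a :: Seq
a :: Item :: Seq
a :: b :: Seq
a :: b :: Item :: Seq
a :: b :: a :: Seq
a :: b :: a :: Item
a :: b :: a :: b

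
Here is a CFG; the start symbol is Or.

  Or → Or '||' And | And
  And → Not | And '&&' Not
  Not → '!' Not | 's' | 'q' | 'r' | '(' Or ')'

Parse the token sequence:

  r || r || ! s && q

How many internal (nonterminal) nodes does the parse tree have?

[Or [Or [Or [And [Not r]]] || [And [Not r]]] || [And [And [Not ! [Not s]]] && [Not q]]]

12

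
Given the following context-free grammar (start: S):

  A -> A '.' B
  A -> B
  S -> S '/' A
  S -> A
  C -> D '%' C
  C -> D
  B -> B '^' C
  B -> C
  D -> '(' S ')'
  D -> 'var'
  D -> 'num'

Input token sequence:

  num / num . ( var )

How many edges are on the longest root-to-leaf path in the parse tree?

10

[S [S [A [B [C [D num]]]]] / [A [A [B [C [D num]]]] . [B [C [D ( [S [A [B [C [D var]]]]] )]]]]]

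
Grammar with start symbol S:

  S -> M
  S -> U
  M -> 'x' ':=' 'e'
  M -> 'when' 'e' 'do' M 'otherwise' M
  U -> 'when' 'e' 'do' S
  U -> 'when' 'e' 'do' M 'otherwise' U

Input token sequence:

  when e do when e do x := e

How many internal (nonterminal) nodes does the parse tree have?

6

[S [U when e do [S [U when e do [S [M x := e]]]]]]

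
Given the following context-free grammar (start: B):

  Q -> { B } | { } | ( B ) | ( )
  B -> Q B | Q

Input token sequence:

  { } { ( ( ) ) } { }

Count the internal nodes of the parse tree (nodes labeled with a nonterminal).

[B [Q { }] [B [Q { [B [Q ( [B [Q ( )]] )]] }] [B [Q { }]]]]

10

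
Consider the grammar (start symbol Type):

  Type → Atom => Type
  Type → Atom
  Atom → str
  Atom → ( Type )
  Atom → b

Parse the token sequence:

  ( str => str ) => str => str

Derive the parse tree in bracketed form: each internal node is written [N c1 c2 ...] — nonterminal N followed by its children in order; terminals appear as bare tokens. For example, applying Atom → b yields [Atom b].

Type
Atom => Type
( Type ) => Type
( Atom => Type ) => Type
( str => Type ) => Type
( str => Atom ) => Type
( str => str ) => Type
( str => str ) => Atom => Type
( str => str ) => str => Type
( str => str ) => str => Atom
( str => str ) => str => str

[Type [Atom ( [Type [Atom str] => [Type [Atom str]]] )] => [Type [Atom str] => [Type [Atom str]]]]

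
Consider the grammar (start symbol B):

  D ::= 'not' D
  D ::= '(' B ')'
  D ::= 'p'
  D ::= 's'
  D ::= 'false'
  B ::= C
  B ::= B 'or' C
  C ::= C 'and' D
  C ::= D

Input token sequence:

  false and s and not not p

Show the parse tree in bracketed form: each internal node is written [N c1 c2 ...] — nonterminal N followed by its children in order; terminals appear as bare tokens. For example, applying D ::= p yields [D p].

[B [C [C [C [D false]] and [D s]] and [D not [D not [D p]]]]]

B
C
C and D
C and D and D
D and D and D
false and D and D
false and s and D
false and s and not D
false and s and not not D
false and s and not not p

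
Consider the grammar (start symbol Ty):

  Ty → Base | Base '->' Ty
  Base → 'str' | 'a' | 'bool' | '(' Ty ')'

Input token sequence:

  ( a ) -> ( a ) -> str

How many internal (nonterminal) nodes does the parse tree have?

10

[Ty [Base ( [Ty [Base a]] )] -> [Ty [Base ( [Ty [Base a]] )] -> [Ty [Base str]]]]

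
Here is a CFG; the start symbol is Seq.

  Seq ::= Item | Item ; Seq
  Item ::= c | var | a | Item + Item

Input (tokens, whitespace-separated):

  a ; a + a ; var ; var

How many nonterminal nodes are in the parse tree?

10

[Seq [Item a] ; [Seq [Item [Item a] + [Item a]] ; [Seq [Item var] ; [Seq [Item var]]]]]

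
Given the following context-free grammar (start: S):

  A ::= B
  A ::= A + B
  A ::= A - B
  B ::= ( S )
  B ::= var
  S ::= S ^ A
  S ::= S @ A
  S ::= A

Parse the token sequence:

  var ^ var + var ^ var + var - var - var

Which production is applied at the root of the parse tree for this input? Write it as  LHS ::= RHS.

S ::= S ^ A

[S [S [S [A [B var]]] ^ [A [A [B var]] + [B var]]] ^ [A [A [A [A [B var]] + [B var]] - [B var]] - [B var]]]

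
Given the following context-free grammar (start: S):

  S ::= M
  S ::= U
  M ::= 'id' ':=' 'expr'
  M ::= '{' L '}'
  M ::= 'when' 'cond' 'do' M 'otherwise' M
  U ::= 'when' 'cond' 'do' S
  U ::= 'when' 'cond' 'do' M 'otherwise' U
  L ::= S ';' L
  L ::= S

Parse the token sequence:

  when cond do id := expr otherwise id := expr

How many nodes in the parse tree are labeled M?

[S [M when cond do [M id := expr] otherwise [M id := expr]]]

3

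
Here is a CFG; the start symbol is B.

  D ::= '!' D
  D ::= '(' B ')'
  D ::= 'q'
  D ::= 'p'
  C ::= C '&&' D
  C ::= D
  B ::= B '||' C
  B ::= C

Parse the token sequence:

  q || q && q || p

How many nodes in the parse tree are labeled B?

3

[B [B [B [C [D q]]] || [C [C [D q]] && [D q]]] || [C [D p]]]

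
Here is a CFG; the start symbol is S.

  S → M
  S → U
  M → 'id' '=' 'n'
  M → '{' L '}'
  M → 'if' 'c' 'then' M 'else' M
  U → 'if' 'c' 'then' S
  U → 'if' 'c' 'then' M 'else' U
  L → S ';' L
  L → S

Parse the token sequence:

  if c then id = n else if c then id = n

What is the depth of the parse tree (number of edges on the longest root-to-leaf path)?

[S [U if c then [M id = n] else [U if c then [S [M id = n]]]]]

5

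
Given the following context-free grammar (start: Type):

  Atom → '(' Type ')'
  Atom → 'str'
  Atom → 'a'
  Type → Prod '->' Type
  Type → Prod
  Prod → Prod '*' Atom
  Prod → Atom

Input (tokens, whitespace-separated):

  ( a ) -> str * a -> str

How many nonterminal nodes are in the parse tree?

[Type [Prod [Atom ( [Type [Prod [Atom a]]] )]] -> [Type [Prod [Prod [Atom str]] * [Atom a]] -> [Type [Prod [Atom str]]]]]

14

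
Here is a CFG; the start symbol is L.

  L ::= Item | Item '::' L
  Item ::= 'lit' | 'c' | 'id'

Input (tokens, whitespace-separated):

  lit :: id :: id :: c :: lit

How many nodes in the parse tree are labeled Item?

5

[L [Item lit] :: [L [Item id] :: [L [Item id] :: [L [Item c] :: [L [Item lit]]]]]]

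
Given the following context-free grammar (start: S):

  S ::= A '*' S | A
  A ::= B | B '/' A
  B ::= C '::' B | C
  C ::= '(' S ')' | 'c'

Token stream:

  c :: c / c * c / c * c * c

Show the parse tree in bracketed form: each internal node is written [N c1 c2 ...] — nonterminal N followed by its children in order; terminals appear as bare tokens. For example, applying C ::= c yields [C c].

[S [A [B [C c] :: [B [C c]]] / [A [B [C c]]]] * [S [A [B [C c]] / [A [B [C c]]]] * [S [A [B [C c]]] * [S [A [B [C c]]]]]]]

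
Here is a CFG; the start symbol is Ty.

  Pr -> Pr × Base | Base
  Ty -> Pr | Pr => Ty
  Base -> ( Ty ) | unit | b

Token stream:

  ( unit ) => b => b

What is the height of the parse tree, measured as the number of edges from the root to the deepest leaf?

6

[Ty [Pr [Base ( [Ty [Pr [Base unit]]] )]] => [Ty [Pr [Base b]] => [Ty [Pr [Base b]]]]]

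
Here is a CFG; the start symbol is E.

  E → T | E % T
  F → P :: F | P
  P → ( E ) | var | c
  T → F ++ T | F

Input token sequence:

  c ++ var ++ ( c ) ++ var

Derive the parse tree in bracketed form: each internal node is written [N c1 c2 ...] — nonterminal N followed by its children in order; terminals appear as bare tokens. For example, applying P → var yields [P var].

[E [T [F [P c]] ++ [T [F [P var]] ++ [T [F [P ( [E [T [F [P c]]]] )]] ++ [T [F [P var]]]]]]]

E
T
F ++ T
P ++ T
c ++ T
c ++ F ++ T
c ++ P ++ T
c ++ var ++ T
c ++ var ++ F ++ T
c ++ var ++ P ++ T
c ++ var ++ ( E ) ++ T
c ++ var ++ ( T ) ++ T
c ++ var ++ ( F ) ++ T
c ++ var ++ ( P ) ++ T
c ++ var ++ ( c ) ++ T
c ++ var ++ ( c ) ++ F
c ++ var ++ ( c ) ++ P
c ++ var ++ ( c ) ++ var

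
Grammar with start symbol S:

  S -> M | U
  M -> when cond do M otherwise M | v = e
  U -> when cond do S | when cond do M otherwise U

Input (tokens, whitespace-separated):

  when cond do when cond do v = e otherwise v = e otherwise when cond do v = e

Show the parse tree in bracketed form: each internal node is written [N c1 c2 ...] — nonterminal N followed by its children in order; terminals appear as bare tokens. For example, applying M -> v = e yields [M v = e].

S
U
when cond do M otherwise U
when cond do when cond do M otherwise M otherwise U
when cond do when cond do v = e otherwise M otherwise U
when cond do when cond do v = e otherwise v = e otherwise U
when cond do when cond do v = e otherwise v = e otherwise when cond do S
when cond do when cond do v = e otherwise v = e otherwise when cond do M
when cond do when cond do v = e otherwise v = e otherwise when cond do v = e

[S [U when cond do [M when cond do [M v = e] otherwise [M v = e]] otherwise [U when cond do [S [M v = e]]]]]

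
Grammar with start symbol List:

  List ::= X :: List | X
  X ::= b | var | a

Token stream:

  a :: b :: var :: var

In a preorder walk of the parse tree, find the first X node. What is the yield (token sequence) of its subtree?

[List [X a] :: [List [X b] :: [List [X var] :: [List [X var]]]]]

a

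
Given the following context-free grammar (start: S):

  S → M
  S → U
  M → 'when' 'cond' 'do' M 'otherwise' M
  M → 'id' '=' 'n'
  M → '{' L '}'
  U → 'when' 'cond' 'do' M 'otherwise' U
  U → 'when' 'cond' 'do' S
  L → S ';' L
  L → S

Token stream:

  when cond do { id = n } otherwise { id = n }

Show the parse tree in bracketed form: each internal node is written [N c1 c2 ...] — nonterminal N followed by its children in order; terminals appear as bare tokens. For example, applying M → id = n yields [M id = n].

[S [M when cond do [M { [L [S [M id = n]]] }] otherwise [M { [L [S [M id = n]]] }]]]

S
M
when cond do M otherwise M
when cond do { L } otherwise M
when cond do { S } otherwise M
when cond do { M } otherwise M
when cond do { id = n } otherwise M
when cond do { id = n } otherwise { L }
when cond do { id = n } otherwise { S }
when cond do { id = n } otherwise { M }
when cond do { id = n } otherwise { id = n }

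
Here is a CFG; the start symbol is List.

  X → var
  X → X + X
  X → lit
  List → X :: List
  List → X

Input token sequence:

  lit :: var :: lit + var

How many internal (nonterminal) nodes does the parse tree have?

[List [X lit] :: [List [X var] :: [List [X [X lit] + [X var]]]]]

8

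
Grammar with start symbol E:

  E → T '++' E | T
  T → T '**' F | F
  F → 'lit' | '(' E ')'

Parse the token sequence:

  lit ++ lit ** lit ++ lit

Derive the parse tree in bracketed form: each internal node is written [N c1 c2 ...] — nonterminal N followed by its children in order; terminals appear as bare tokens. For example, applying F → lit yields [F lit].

E
T ++ E
F ++ E
lit ++ E
lit ++ T ++ E
lit ++ T ** F ++ E
lit ++ F ** F ++ E
lit ++ lit ** F ++ E
lit ++ lit ** lit ++ E
lit ++ lit ** lit ++ T
lit ++ lit ** lit ++ F
lit ++ lit ** lit ++ lit

[E [T [F lit]] ++ [E [T [T [F lit]] ** [F lit]] ++ [E [T [F lit]]]]]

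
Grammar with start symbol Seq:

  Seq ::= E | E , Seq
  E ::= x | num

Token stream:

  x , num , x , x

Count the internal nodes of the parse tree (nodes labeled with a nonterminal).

8

[Seq [E x] , [Seq [E num] , [Seq [E x] , [Seq [E x]]]]]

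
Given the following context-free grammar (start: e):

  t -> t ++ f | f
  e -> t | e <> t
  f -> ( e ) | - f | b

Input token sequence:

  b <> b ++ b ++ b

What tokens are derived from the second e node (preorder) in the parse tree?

b

[e [e [t [f b]]] <> [t [t [t [f b]] ++ [f b]] ++ [f b]]]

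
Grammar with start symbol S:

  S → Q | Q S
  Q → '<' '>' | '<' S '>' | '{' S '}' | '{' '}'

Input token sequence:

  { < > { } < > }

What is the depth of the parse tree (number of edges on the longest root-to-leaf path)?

6

[S [Q { [S [Q < >] [S [Q { }] [S [Q < >]]]] }]]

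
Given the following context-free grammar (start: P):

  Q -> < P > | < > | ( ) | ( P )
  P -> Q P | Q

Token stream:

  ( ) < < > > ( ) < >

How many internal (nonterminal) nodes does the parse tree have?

[P [Q ( )] [P [Q < [P [Q < >]] >] [P [Q ( )] [P [Q < >]]]]]

10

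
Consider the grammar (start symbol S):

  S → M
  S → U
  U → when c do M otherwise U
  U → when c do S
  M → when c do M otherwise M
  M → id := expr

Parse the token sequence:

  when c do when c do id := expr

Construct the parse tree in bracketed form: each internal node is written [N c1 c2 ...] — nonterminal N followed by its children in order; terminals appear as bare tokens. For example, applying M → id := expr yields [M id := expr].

[S [U when c do [S [U when c do [S [M id := expr]]]]]]

S
U
when c do S
when c do U
when c do when c do S
when c do when c do M
when c do when c do id := expr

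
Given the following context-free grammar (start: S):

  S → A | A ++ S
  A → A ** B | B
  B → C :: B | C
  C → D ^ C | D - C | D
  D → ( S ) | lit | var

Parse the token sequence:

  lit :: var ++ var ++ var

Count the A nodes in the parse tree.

3

[S [A [B [C [D lit]] :: [B [C [D var]]]]] ++ [S [A [B [C [D var]]]] ++ [S [A [B [C [D var]]]]]]]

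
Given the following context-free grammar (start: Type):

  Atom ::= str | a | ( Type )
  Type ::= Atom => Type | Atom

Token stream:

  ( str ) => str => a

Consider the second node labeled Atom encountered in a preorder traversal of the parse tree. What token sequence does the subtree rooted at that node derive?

str

[Type [Atom ( [Type [Atom str]] )] => [Type [Atom str] => [Type [Atom a]]]]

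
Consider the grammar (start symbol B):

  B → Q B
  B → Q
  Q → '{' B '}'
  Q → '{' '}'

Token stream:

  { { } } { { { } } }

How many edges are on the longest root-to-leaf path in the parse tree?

7

[B [Q { [B [Q { }]] }] [B [Q { [B [Q { [B [Q { }]] }]] }]]]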